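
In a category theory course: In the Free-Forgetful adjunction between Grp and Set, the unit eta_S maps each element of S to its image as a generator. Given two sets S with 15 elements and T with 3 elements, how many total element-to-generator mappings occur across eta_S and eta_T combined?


The unit eta_X: X -> U(F(X)) of the Free-Forgetful adjunction
maps each element of X to a generator of F(X). For X = S + T (disjoint
union in Set), |S + T| = |S| + |T|.
Total mappings = 15 + 3 = 18.

18


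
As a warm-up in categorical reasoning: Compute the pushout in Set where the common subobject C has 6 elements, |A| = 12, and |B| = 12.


The pushout A +_C B identifies the images of C in A and B.
|A +_C B| = |A| + |B| - |C| (for injections).
= 12 + 12 - 6 = 18

18


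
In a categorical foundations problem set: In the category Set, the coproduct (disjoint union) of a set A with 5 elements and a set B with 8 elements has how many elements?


In Set, the coproduct A + B is the disjoint union.
|A + B| = |A| + |B| = 5 + 8 = 13

13


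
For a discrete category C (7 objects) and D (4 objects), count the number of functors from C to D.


A functor from a discrete category C to D is determined by
where each object maps. Each of the 7 objects of C can map
to any of the 4 objects of D independently.
Number of functors = 4^7 = 16384

16384


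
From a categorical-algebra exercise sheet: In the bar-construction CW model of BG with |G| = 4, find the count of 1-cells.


In the bar-construction CW model of BG, the n-cells are indexed by
n-tuples [g_1|...|g_n] of non-identity elements of G (degenerate
simplices with some g_i = e do not contribute cells), so there are
(|G| - 1)^n n-cells.
For dim = 1 with |G| = 4:
cells = (4 - 1)^1 = 3^1 = 3

3


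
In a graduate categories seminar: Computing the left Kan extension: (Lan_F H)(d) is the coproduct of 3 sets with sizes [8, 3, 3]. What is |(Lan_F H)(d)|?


Pointwise, the left Kan extension (Lan_F H)(d) is the colimit, indexed
by the comma category (F downarrow d), of H composed with the
projection (F downarrow d) -> C. Here that colimit is given
as a coproduct (disjoint union) of sets, so its cardinality is the
sum of the sizes of the summands.
Coproduct of sets with sizes: 8 + 3 + 3
= 14

14


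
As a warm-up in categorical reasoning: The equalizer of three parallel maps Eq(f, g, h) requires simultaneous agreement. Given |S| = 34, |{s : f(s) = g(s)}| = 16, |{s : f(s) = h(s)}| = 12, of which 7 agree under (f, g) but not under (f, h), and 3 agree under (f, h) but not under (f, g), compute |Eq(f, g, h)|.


Eq(f, g, h) is the triple-agreement set: points in S where all three
maps take the same value. Using inclusion-exclusion on the pairwise data:
Pair (f, g) agrees on 16 points; pair (f, h) on 12 points.
Points agreeing under (f, g) but not (f, h) = 7; under (f, h) but not (f, g) = 3.
Triple-agreement = agreement-in-(f, g) minus points that agree under (f, g) but not (f, h):
|Eq(f, g, h)| = 16 - 7 = 9
(cross-check via (f, h): 12 - 3 = 9.)

9


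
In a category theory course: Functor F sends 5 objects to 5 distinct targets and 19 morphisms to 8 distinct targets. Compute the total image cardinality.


The image of F consists of distinct objects and distinct morphisms.
|Im(F)| on objects = 5
|Im(F)| on morphisms = 8
Total image cardinality = 5 + 8 = 13

13


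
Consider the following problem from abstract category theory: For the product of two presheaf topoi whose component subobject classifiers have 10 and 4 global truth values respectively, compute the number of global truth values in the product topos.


In a product of presheaf topoi E_1 x E_2, the subobject classifier
is Omega = Omega_1 x Omega_2 (componentwise), so
|Omega(top)| = |Omega_1(top_1)| * |Omega_2(top_2)|.
= 10 * 4 = 40.

40


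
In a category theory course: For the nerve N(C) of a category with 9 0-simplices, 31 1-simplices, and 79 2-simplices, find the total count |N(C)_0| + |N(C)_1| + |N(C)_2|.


The 2-skeleton of the nerve N(C) consists of simplices in dimensions 0, 1, 2:
  |N(C)_0| = 9 (objects)
  |N(C)_1| = 31 (morphisms)
  |N(C)_2| = 79 (composable pairs)
Total = 9 + 31 + 79 = 119

119


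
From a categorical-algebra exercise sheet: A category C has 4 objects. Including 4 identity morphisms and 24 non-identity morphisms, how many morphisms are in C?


Each object has an identity morphism, giving 4 identities.
Adding the 24 non-identity morphisms:
Total = 4 + 24 = 28

28


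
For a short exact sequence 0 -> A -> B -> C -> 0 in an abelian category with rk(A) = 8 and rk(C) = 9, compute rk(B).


For a short exact sequence 0 -> A -> B -> C -> 0,
rank is additive: rank(B) = rank(A) + rank(C).
rank(B) = 8 + 9 = 17

17


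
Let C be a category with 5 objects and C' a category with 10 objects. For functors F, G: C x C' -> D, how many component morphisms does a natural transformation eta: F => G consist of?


A natural transformation eta: F => G assigns one component morphism per
object of the domain category.
The domain is the product category C x C', so
|Ob(C x C')| = |Ob(C)| * |Ob(C')| = 5 * 10 = 50.
Therefore eta has 50 component morphisms.

50


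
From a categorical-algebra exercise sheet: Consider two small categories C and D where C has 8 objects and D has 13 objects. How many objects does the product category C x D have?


The product category C x D has objects that are pairs (c, d).
Number of pairs = |Ob(C)| * |Ob(D)| = 8 * 13 = 104

104


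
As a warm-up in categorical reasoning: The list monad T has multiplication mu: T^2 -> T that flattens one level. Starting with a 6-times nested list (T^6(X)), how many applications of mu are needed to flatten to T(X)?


Each application of mu: T^2 -> T removes one layer of nesting.
Starting at depth 6 (i.e., T^6(X)), we need to reach T(X).
Number of mu applications = 6 - 1 = 5

5


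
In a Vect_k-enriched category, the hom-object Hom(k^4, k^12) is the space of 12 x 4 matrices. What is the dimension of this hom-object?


In Vect-enriched categories, Hom(k^n, k^m) is the space of m x n matrices.
dim(Hom(k^4, k^12)) = 12 * 4 = 48

48


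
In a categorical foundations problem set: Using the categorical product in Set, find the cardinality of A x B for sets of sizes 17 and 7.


In Set, the product A x B is the Cartesian product.
By the universal property, |A x B| = |A| * |B|.
|A x B| = 17 * 7 = 119

119


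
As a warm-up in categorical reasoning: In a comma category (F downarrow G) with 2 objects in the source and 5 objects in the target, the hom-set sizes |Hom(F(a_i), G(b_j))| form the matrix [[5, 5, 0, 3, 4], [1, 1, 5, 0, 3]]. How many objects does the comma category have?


Objects of (F downarrow G) are triples (a, b, h: F(a)->G(b)).
The count equals the sum of all entries in the hom-matrix.
sum(row 0) = 17
sum(row 1) = 10
Grand total = 27

27


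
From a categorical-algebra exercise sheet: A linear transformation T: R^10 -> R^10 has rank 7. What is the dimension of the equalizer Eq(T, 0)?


The equalizer of f and the zero map is ker(f).
By the rank-nullity theorem: dim(ker(f)) = dim(domain) - rank(f).
dim(ker(f)) = 10 - 7 = 3

3


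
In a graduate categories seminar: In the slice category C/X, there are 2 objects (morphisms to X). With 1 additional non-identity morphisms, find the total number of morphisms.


In the slice category C/X, objects are morphisms to X.
Identity morphisms: 2 (one per object of C/X).
Non-identity morphisms: 1.
Total = 2 + 1 = 3

3


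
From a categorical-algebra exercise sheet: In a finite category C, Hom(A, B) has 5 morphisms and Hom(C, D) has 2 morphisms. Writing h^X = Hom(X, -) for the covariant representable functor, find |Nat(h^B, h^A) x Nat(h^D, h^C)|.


By the Yoneda lemma, Nat(h^B, h^A) is isomorphic to Hom(A, B),
so |Nat(h^B, h^A)| = |Hom(A, B)| and |Nat(h^D, h^C)| = |Hom(C, D)|.
|Hom(A, B)| = 5, |Hom(C, D)| = 2.
|Nat(h^B, h^A) x Nat(h^D, h^C)| = 5 * 2 = 10

10


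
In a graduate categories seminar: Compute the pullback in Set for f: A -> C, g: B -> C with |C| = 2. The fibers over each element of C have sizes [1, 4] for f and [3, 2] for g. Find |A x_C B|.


The pullback A x_C B consists of pairs (a, b) with f(a) = g(b).
For each element c in C, the fiber product has |f^-1(c)| * |g^-1(c)| elements.
Summing over C: 1 * 3 + 4 * 2
= 3 + 8 = 11

11


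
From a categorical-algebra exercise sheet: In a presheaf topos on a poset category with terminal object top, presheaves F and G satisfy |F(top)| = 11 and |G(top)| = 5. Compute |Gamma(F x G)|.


Global sections of a presheaf on a poset with terminal top satisfy
Gamma(H) ~ H(top). Presheaves admit pointwise products, so
(F x G)(top) = F(top) x G(top) (Cartesian product).
|Gamma(F x G)| = |F(top)| * |G(top)| = 11 * 5 = 55.

55


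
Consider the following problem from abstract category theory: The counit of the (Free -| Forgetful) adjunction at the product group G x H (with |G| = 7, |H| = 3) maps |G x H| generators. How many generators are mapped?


The counit epsilon_K: F(U(K)) -> K of the Free-Forgetful adjunction
maps |K| generators of F(U(K)) into K. For K = G x H (the product group),
|G x H| = |G| * |H|.
Total generators mapped = 7 * 3 = 21.

21


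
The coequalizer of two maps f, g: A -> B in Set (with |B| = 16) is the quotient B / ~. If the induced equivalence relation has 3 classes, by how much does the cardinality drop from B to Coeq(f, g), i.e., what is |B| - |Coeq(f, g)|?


The coequalizer Coeq(f, g) = B / ~ has one element per equivalence class.
|B| = 16, |Coeq(f, g)| = 3.
|B| - |Coeq(f, g)| = 16 - 3 = 13.

13


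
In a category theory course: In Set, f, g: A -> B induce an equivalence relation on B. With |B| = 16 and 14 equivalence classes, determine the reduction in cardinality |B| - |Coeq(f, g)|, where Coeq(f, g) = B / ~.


The coequalizer Coeq(f, g) = B / ~ has one element per equivalence class.
|B| = 16, |Coeq(f, g)| = 14.
|B| - |Coeq(f, g)| = 16 - 14 = 2.

2


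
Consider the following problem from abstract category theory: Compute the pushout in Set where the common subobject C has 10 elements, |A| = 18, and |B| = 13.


The pushout A +_C B identifies the images of C in A and B.
|A +_C B| = |A| + |B| - |C| (for injections).
= 18 + 13 - 10 = 21

21


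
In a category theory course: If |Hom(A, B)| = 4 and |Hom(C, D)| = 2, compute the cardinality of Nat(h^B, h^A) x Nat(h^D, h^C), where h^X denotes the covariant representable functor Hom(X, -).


By the Yoneda lemma, Nat(h^B, h^A) is isomorphic to Hom(A, B),
so |Nat(h^B, h^A)| = |Hom(A, B)| and |Nat(h^D, h^C)| = |Hom(C, D)|.
|Hom(A, B)| = 4, |Hom(C, D)| = 2.
|Nat(h^B, h^A) x Nat(h^D, h^C)| = 4 * 2 = 8

8


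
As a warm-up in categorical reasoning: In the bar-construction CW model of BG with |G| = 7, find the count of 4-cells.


In the bar-construction CW model of BG, the n-cells are indexed by
n-tuples [g_1|...|g_n] of non-identity elements of G (degenerate
simplices with some g_i = e do not contribute cells), so there are
(|G| - 1)^n n-cells.
For dim = 4 with |G| = 7:
cells = (7 - 1)^4 = 6^4 = 1296

1296


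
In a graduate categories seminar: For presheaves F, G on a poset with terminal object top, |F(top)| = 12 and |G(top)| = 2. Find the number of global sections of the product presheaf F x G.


Global sections of a presheaf on a poset with terminal top satisfy
Gamma(H) ~ H(top). Presheaves admit pointwise products, so
(F x G)(top) = F(top) x G(top) (Cartesian product).
|Gamma(F x G)| = |F(top)| * |G(top)| = 12 * 2 = 24.

24


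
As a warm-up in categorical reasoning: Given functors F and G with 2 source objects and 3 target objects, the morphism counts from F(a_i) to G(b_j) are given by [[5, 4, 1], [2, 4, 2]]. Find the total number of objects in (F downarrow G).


Objects of (F downarrow G) are triples (a, b, h: F(a)->G(b)).
The count equals the sum of all entries in the hom-matrix.
sum(row 0) = 10
sum(row 1) = 8
Grand total = 18

18


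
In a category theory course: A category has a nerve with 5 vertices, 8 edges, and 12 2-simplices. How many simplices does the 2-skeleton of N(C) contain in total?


The 2-skeleton of the nerve N(C) consists of simplices in dimensions 0, 1, 2:
  |N(C)_0| = 5 (objects)
  |N(C)_1| = 8 (morphisms)
  |N(C)_2| = 12 (composable pairs)
Total = 5 + 8 + 12 = 25

25


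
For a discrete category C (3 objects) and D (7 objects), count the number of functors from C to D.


A functor from a discrete category C to D is determined by
where each object maps. Each of the 3 objects of C can map
to any of the 7 objects of D independently.
Number of functors = 7^3 = 343

343


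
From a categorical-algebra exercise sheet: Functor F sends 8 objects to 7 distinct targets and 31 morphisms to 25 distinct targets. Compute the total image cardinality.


The image of F consists of distinct objects and distinct morphisms.
|Im(F)| on objects = 7
|Im(F)| on morphisms = 25
Total image cardinality = 7 + 25 = 32

32


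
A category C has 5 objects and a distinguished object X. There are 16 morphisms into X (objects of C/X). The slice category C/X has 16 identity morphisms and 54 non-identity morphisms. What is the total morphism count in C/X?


In the slice category C/X, objects are morphisms to X.
Identity morphisms: 16 (one per object of C/X).
Non-identity morphisms: 54.
Total = 16 + 54 = 70

70


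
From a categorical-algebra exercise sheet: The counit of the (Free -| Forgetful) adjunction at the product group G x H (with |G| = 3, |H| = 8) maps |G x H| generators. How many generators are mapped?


The counit epsilon_K: F(U(K)) -> K of the Free-Forgetful adjunction
maps |K| generators of F(U(K)) into K. For K = G x H (the product group),
|G x H| = |G| * |H|.
Total generators mapped = 3 * 8 = 24.

24


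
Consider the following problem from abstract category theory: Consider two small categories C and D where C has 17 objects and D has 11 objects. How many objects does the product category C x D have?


The product category C x D has objects that are pairs (c, d).
Number of pairs = |Ob(C)| * |Ob(D)| = 17 * 11 = 187

187


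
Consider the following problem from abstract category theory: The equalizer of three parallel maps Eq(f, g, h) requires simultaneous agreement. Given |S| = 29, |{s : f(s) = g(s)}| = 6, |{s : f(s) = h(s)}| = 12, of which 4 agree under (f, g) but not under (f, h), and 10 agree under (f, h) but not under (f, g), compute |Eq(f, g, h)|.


Eq(f, g, h) is the triple-agreement set: points in S where all three
maps take the same value. Using inclusion-exclusion on the pairwise data:
Pair (f, g) agrees on 6 points; pair (f, h) on 12 points.
Points agreeing under (f, g) but not (f, h) = 4; under (f, h) but not (f, g) = 10.
Triple-agreement = agreement-in-(f, g) minus points that agree under (f, g) but not (f, h):
|Eq(f, g, h)| = 6 - 4 = 2
(cross-check via (f, h): 12 - 10 = 2.)

2


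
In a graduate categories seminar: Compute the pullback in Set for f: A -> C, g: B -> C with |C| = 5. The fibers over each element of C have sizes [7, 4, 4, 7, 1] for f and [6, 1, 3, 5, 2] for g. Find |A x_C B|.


The pullback A x_C B consists of pairs (a, b) with f(a) = g(b).
For each element c in C, the fiber product has |f^-1(c)| * |g^-1(c)| elements.
Summing over C: 7 * 6 + 4 * 1 + 4 * 3 + 7 * 5 + 1 * 2
= 42 + 4 + 12 + 35 + 2 = 95

95


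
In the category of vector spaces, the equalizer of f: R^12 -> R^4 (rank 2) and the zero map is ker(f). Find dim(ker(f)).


The equalizer of f and the zero map is ker(f).
By the rank-nullity theorem: dim(ker(f)) = dim(domain) - rank(f).
dim(ker(f)) = 12 - 2 = 10

10


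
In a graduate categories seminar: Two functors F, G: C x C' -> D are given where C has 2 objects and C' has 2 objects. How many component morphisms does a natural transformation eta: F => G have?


A natural transformation eta: F => G assigns one component morphism per
object of the domain category.
The domain is the product category C x C', so
|Ob(C x C')| = |Ob(C)| * |Ob(C')| = 2 * 2 = 4.
Therefore eta has 4 component morphisms.

4


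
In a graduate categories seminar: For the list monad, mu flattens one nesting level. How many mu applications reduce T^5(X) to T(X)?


Each application of mu: T^2 -> T removes one layer of nesting.
Starting at depth 5 (i.e., T^5(X)), we need to reach T(X).
Number of mu applications = 5 - 1 = 4

4


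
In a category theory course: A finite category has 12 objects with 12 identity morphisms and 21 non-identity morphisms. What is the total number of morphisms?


Each object has an identity morphism, giving 12 identities.
Adding the 21 non-identity morphisms:
Total = 12 + 21 = 33

33


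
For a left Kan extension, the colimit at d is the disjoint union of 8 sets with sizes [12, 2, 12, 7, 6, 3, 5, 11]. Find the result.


Pointwise, the left Kan extension (Lan_F H)(d) is the colimit, indexed
by the comma category (F downarrow d), of H composed with the
projection (F downarrow d) -> C. Here that colimit is given
as a coproduct (disjoint union) of sets, so its cardinality is the
sum of the sizes of the summands.
Coproduct of sets with sizes: 12 + 2 + 12 + 7 + 6 + 3 + 5 + 11
= 58

58


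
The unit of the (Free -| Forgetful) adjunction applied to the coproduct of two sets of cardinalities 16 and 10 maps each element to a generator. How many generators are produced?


The unit eta_X: X -> U(F(X)) of the Free-Forgetful adjunction
maps each element of X to a generator of F(X). For X = S + T (disjoint
union in Set), |S + T| = |S| + |T|.
Total mappings = 16 + 10 = 26.

26


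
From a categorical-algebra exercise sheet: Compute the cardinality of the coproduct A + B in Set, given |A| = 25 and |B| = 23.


In Set, the coproduct A + B is the disjoint union.
|A + B| = |A| + |B| = 25 + 23 = 48

48


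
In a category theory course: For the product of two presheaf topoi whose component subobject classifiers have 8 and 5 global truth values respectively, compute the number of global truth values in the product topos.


In a product of presheaf topoi E_1 x E_2, the subobject classifier
is Omega = Omega_1 x Omega_2 (componentwise), so
|Omega(top)| = |Omega_1(top_1)| * |Omega_2(top_2)|.
= 8 * 5 = 40.

40


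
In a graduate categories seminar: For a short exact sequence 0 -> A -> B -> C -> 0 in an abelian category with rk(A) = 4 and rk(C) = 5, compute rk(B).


For a short exact sequence 0 -> A -> B -> C -> 0,
rank is additive: rank(B) = rank(A) + rank(C).
rank(B) = 4 + 5 = 9

9


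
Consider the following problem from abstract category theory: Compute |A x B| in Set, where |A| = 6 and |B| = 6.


In Set, the product A x B is the Cartesian product.
By the universal property, |A x B| = |A| * |B|.
|A x B| = 6 * 6 = 36

36


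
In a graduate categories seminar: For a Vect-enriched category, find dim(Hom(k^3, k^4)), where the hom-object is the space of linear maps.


In Vect-enriched categories, Hom(k^n, k^m) is the space of m x n matrices.
dim(Hom(k^3, k^4)) = 4 * 3 = 12

12


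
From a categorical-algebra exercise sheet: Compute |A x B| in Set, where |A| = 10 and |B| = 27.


In Set, the product A x B is the Cartesian product.
By the universal property, |A x B| = |A| * |B|.
|A x B| = 10 * 27 = 270

270


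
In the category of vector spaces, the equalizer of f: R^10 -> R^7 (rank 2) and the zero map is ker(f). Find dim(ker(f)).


The equalizer of f and the zero map is ker(f).
By the rank-nullity theorem: dim(ker(f)) = dim(domain) - rank(f).
dim(ker(f)) = 10 - 2 = 8

8


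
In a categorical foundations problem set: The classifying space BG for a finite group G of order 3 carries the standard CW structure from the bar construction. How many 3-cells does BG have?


In the bar-construction CW model of BG, the n-cells are indexed by
n-tuples [g_1|...|g_n] of non-identity elements of G (degenerate
simplices with some g_i = e do not contribute cells), so there are
(|G| - 1)^n n-cells.
For dim = 3 with |G| = 3:
cells = (3 - 1)^3 = 2^3 = 8

8


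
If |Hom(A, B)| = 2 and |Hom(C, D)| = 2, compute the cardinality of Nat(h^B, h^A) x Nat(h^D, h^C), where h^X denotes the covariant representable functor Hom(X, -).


By the Yoneda lemma, Nat(h^B, h^A) is isomorphic to Hom(A, B),
so |Nat(h^B, h^A)| = |Hom(A, B)| and |Nat(h^D, h^C)| = |Hom(C, D)|.
|Hom(A, B)| = 2, |Hom(C, D)| = 2.
|Nat(h^B, h^A) x Nat(h^D, h^C)| = 2 * 2 = 4

4


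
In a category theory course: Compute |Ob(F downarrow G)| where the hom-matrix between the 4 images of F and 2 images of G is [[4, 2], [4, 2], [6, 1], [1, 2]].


Objects of (F downarrow G) are triples (a, b, h: F(a)->G(b)).
The count equals the sum of all entries in the hom-matrix.
sum(row 0) = 6
sum(row 1) = 6
sum(row 2) = 7
sum(row 3) = 3
Grand total = 22

22


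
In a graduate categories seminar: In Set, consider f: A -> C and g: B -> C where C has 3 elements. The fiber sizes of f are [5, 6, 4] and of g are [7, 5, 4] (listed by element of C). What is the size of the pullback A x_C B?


The pullback A x_C B consists of pairs (a, b) with f(a) = g(b).
For each element c in C, the fiber product has |f^-1(c)| * |g^-1(c)| elements.
Summing over C: 5 * 7 + 6 * 5 + 4 * 4
= 35 + 30 + 16 = 81

81


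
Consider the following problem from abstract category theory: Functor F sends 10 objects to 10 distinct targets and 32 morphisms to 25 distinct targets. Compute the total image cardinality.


The image of F consists of distinct objects and distinct morphisms.
|Im(F)| on objects = 10
|Im(F)| on morphisms = 25
Total image cardinality = 10 + 25 = 35

35


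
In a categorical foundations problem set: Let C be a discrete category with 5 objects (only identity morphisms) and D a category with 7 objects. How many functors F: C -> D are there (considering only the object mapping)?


A functor from a discrete category C to D is determined by
where each object maps. Each of the 5 objects of C can map
to any of the 7 objects of D independently.
Number of functors = 7^5 = 16807

16807


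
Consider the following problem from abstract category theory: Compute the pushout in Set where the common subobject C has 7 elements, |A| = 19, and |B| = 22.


The pushout A +_C B identifies the images of C in A and B.
|A +_C B| = |A| + |B| - |C| (for injections).
= 19 + 22 - 7 = 34

34


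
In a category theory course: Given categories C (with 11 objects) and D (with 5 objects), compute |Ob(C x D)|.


The product category C x D has objects that are pairs (c, d).
Number of pairs = |Ob(C)| * |Ob(D)| = 11 * 5 = 55

55


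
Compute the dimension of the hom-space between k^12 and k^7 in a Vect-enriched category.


In Vect-enriched categories, Hom(k^n, k^m) is the space of m x n matrices.
dim(Hom(k^12, k^7)) = 7 * 12 = 84

84


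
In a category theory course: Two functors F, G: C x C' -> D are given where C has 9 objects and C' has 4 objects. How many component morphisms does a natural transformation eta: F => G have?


A natural transformation eta: F => G assigns one component morphism per
object of the domain category.
The domain is the product category C x C', so
|Ob(C x C')| = |Ob(C)| * |Ob(C')| = 9 * 4 = 36.
Therefore eta has 36 component morphisms.

36


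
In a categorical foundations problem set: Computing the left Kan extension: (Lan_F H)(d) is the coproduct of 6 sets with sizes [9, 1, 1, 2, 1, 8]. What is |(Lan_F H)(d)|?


Pointwise, the left Kan extension (Lan_F H)(d) is the colimit, indexed
by the comma category (F downarrow d), of H composed with the
projection (F downarrow d) -> C. Here that colimit is given
as a coproduct (disjoint union) of sets, so its cardinality is the
sum of the sizes of the summands.
Coproduct of sets with sizes: 9 + 1 + 1 + 2 + 1 + 8
= 22

22


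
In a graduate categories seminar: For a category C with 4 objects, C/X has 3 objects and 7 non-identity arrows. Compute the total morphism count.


In the slice category C/X, objects are morphisms to X.
Identity morphisms: 3 (one per object of C/X).
Non-identity morphisms: 7.
Total = 3 + 7 = 10

10


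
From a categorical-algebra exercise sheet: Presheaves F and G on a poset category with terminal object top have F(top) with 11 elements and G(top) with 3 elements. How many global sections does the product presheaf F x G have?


Global sections of a presheaf on a poset with terminal top satisfy
Gamma(H) ~ H(top). Presheaves admit pointwise products, so
(F x G)(top) = F(top) x G(top) (Cartesian product).
|Gamma(F x G)| = |F(top)| * |G(top)| = 11 * 3 = 33.

33


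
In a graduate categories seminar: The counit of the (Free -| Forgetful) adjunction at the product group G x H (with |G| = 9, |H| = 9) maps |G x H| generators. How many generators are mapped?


The counit epsilon_K: F(U(K)) -> K of the Free-Forgetful adjunction
maps |K| generators of F(U(K)) into K. For K = G x H (the product group),
|G x H| = |G| * |H|.
Total generators mapped = 9 * 9 = 81.

81


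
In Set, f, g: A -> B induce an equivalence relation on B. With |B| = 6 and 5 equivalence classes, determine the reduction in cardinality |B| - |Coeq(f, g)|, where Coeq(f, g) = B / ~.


The coequalizer Coeq(f, g) = B / ~ has one element per equivalence class.
|B| = 6, |Coeq(f, g)| = 5.
|B| - |Coeq(f, g)| = 6 - 5 = 1.

1


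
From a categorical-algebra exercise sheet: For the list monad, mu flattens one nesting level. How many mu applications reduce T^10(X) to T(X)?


Each application of mu: T^2 -> T removes one layer of nesting.
Starting at depth 10 (i.e., T^10(X)), we need to reach T(X).
Number of mu applications = 10 - 1 = 9

9


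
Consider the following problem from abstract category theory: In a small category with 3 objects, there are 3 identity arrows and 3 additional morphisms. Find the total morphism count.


Each object has an identity morphism, giving 3 identities.
Adding the 3 non-identity morphisms:
Total = 3 + 3 = 6

6


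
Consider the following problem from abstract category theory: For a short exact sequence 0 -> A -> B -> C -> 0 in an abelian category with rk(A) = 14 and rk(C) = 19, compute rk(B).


For a short exact sequence 0 -> A -> B -> C -> 0,
rank is additive: rank(B) = rank(A) + rank(C).
rank(B) = 14 + 19 = 33

33


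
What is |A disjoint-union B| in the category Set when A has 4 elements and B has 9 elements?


In Set, the coproduct A + B is the disjoint union.
|A + B| = |A| + |B| = 4 + 9 = 13

13


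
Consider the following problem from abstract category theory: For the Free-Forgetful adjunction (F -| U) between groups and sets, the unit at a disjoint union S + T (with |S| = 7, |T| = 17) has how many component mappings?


The unit eta_X: X -> U(F(X)) of the Free-Forgetful adjunction
maps each element of X to a generator of F(X). For X = S + T (disjoint
union in Set), |S + T| = |S| + |T|.
Total mappings = 7 + 17 = 24.

24


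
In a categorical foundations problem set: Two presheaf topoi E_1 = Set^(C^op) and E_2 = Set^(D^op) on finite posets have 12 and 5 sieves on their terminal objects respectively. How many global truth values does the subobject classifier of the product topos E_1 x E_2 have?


In a product of presheaf topoi E_1 x E_2, the subobject classifier
is Omega = Omega_1 x Omega_2 (componentwise), so
|Omega(top)| = |Omega_1(top_1)| * |Omega_2(top_2)|.
= 12 * 5 = 60.

60


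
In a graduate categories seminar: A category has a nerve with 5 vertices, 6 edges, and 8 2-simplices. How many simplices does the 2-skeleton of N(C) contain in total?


The 2-skeleton of the nerve N(C) consists of simplices in dimensions 0, 1, 2:
  |N(C)_0| = 5 (objects)
  |N(C)_1| = 6 (morphisms)
  |N(C)_2| = 8 (composable pairs)
Total = 5 + 6 + 8 = 19

19


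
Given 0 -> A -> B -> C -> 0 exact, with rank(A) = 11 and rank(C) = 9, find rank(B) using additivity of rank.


For a short exact sequence 0 -> A -> B -> C -> 0,
rank is additive: rank(B) = rank(A) + rank(C).
rank(B) = 11 + 9 = 20

20


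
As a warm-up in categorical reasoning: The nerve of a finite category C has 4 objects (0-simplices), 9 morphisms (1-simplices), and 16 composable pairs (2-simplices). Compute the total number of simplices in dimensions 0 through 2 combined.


The 2-skeleton of the nerve N(C) consists of simplices in dimensions 0, 1, 2:
  |N(C)_0| = 4 (objects)
  |N(C)_1| = 9 (morphisms)
  |N(C)_2| = 16 (composable pairs)
Total = 4 + 9 + 16 = 29

29


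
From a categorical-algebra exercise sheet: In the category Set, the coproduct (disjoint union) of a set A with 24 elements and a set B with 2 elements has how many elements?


In Set, the coproduct A + B is the disjoint union.
|A + B| = |A| + |B| = 24 + 2 = 26

26


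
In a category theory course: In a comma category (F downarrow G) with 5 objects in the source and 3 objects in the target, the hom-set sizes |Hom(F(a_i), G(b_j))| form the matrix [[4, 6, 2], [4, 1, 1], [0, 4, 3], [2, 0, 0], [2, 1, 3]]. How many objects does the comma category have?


Objects of (F downarrow G) are triples (a, b, h: F(a)->G(b)).
The count equals the sum of all entries in the hom-matrix.
sum(row 0) = 12
sum(row 1) = 6
sum(row 2) = 7
sum(row 3) = 2
sum(row 4) = 6
Grand total = 33

33


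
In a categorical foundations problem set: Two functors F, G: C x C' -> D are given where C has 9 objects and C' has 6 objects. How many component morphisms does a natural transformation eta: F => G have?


A natural transformation eta: F => G assigns one component morphism per
object of the domain category.
The domain is the product category C x C', so
|Ob(C x C')| = |Ob(C)| * |Ob(C')| = 9 * 6 = 54.
Therefore eta has 54 component morphisms.

54


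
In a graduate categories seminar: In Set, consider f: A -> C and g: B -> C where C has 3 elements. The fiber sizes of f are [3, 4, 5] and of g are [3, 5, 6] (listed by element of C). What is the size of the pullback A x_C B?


The pullback A x_C B consists of pairs (a, b) with f(a) = g(b).
For each element c in C, the fiber product has |f^-1(c)| * |g^-1(c)| elements.
Summing over C: 3 * 3 + 4 * 5 + 5 * 6
= 9 + 20 + 30 = 59

59


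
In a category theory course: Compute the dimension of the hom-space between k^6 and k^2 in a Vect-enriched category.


In Vect-enriched categories, Hom(k^n, k^m) is the space of m x n matrices.
dim(Hom(k^6, k^2)) = 2 * 6 = 12

12


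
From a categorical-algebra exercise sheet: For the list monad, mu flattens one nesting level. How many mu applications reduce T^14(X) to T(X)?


Each application of mu: T^2 -> T removes one layer of nesting.
Starting at depth 14 (i.e., T^14(X)), we need to reach T(X).
Number of mu applications = 14 - 1 = 13

13


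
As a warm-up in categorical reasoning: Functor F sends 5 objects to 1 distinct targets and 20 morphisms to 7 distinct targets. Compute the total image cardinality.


The image of F consists of distinct objects and distinct morphisms.
|Im(F)| on objects = 1
|Im(F)| on morphisms = 7
Total image cardinality = 1 + 7 = 8

8


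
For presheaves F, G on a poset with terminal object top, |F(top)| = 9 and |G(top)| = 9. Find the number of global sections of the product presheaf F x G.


Global sections of a presheaf on a poset with terminal top satisfy
Gamma(H) ~ H(top). Presheaves admit pointwise products, so
(F x G)(top) = F(top) x G(top) (Cartesian product).
|Gamma(F x G)| = |F(top)| * |G(top)| = 9 * 9 = 81.

81


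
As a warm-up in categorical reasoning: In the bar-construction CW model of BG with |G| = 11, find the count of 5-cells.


In the bar-construction CW model of BG, the n-cells are indexed by
n-tuples [g_1|...|g_n] of non-identity elements of G (degenerate
simplices with some g_i = e do not contribute cells), so there are
(|G| - 1)^n n-cells.
For dim = 5 with |G| = 11:
cells = (11 - 1)^5 = 10^5 = 100000

100000


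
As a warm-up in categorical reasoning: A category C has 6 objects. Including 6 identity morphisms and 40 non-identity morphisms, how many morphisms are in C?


Each object has an identity morphism, giving 6 identities.
Adding the 40 non-identity morphisms:
Total = 6 + 40 = 46

46


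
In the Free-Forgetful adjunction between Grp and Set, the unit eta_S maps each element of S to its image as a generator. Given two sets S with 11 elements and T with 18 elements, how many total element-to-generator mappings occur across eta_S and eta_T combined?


The unit eta_X: X -> U(F(X)) of the Free-Forgetful adjunction
maps each element of X to a generator of F(X). For X = S + T (disjoint
union in Set), |S + T| = |S| + |T|.
Total mappings = 11 + 18 = 29.

29


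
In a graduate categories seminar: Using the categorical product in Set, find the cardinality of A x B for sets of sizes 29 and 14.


In Set, the product A x B is the Cartesian product.
By the universal property, |A x B| = |A| * |B|.
|A x B| = 29 * 14 = 406

406


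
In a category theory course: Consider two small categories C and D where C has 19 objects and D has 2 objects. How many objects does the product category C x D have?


The product category C x D has objects that are pairs (c, d).
Number of pairs = |Ob(C)| * |Ob(D)| = 19 * 2 = 38

38


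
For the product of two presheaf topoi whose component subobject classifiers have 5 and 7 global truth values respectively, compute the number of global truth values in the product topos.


In a product of presheaf topoi E_1 x E_2, the subobject classifier
is Omega = Omega_1 x Omega_2 (componentwise), so
|Omega(top)| = |Omega_1(top_1)| * |Omega_2(top_2)|.
= 5 * 7 = 35.

35


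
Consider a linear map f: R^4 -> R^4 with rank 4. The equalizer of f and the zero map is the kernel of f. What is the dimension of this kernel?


The equalizer of f and the zero map is ker(f).
By the rank-nullity theorem: dim(ker(f)) = dim(domain) - rank(f).
dim(ker(f)) = 4 - 4 = 0

0


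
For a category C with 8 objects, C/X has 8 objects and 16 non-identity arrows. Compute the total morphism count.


In the slice category C/X, objects are morphisms to X.
Identity morphisms: 8 (one per object of C/X).
Non-identity morphisms: 16.
Total = 8 + 16 = 24

24


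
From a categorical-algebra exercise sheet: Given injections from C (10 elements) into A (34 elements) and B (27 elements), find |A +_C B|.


The pushout A +_C B identifies the images of C in A and B.
|A +_C B| = |A| + |B| - |C| (for injections).
= 34 + 27 - 10 = 51

51


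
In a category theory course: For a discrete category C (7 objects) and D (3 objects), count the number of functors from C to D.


A functor from a discrete category C to D is determined by
where each object maps. Each of the 7 objects of C can map
to any of the 3 objects of D independently.
Number of functors = 3^7 = 2187

2187


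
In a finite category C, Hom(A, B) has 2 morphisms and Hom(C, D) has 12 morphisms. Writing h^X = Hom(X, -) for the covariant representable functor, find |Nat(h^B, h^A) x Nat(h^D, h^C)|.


By the Yoneda lemma, Nat(h^B, h^A) is isomorphic to Hom(A, B),
so |Nat(h^B, h^A)| = |Hom(A, B)| and |Nat(h^D, h^C)| = |Hom(C, D)|.
|Hom(A, B)| = 2, |Hom(C, D)| = 12.
|Nat(h^B, h^A) x Nat(h^D, h^C)| = 2 * 12 = 24

24


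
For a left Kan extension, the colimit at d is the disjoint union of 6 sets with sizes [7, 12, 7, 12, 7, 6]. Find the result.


Pointwise, the left Kan extension (Lan_F H)(d) is the colimit, indexed
by the comma category (F downarrow d), of H composed with the
projection (F downarrow d) -> C. Here that colimit is given
as a coproduct (disjoint union) of sets, so its cardinality is the
sum of the sizes of the summands.
Coproduct of sets with sizes: 7 + 12 + 7 + 12 + 7 + 6
= 51

51


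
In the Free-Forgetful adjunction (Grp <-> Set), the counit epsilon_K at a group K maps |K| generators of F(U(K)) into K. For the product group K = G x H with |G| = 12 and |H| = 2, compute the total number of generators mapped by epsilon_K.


The counit epsilon_K: F(U(K)) -> K of the Free-Forgetful adjunction
maps |K| generators of F(U(K)) into K. For K = G x H (the product group),
|G x H| = |G| * |H|.
Total generators mapped = 12 * 2 = 24.

24


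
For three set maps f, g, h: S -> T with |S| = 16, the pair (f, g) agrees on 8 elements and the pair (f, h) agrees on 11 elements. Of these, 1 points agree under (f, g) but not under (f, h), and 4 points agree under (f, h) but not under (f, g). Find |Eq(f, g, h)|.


Eq(f, g, h) is the triple-agreement set: points in S where all three
maps take the same value. Using inclusion-exclusion on the pairwise data:
Pair (f, g) agrees on 8 points; pair (f, h) on 11 points.
Points agreeing under (f, g) but not (f, h) = 1; under (f, h) but not (f, g) = 4.
Triple-agreement = agreement-in-(f, g) minus points that agree under (f, g) but not (f, h):
|Eq(f, g, h)| = 8 - 1 = 7
(cross-check via (f, h): 11 - 4 = 7.)

7


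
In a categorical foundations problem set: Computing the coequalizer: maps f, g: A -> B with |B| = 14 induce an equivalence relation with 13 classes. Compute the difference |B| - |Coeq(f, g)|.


The coequalizer Coeq(f, g) = B / ~ has one element per equivalence class.
|B| = 14, |Coeq(f, g)| = 13.
|B| - |Coeq(f, g)| = 14 - 13 = 1.

1


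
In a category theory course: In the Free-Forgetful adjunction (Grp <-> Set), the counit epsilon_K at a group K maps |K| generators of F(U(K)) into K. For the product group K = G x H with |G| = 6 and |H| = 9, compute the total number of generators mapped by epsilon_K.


The counit epsilon_K: F(U(K)) -> K of the Free-Forgetful adjunction
maps |K| generators of F(U(K)) into K. For K = G x H (the product group),
|G x H| = |G| * |H|.
Total generators mapped = 6 * 9 = 54.

54


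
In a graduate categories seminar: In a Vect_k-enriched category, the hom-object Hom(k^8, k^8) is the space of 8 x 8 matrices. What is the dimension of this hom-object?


In Vect-enriched categories, Hom(k^n, k^m) is the space of m x n matrices.
dim(Hom(k^8, k^8)) = 8 * 8 = 64

64


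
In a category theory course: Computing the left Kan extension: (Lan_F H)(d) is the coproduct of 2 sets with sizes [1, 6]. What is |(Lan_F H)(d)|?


Pointwise, the left Kan extension (Lan_F H)(d) is the colimit, indexed
by the comma category (F downarrow d), of H composed with the
projection (F downarrow d) -> C. Here that colimit is given
as a coproduct (disjoint union) of sets, so its cardinality is the
sum of the sizes of the summands.
Coproduct of sets with sizes: 1 + 6
= 7

7


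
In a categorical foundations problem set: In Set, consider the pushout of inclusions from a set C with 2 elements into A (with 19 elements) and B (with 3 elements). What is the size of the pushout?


The pushout A +_C B identifies the images of C in A and B.
|A +_C B| = |A| + |B| - |C| (for injections).
= 19 + 3 - 2 = 20

20


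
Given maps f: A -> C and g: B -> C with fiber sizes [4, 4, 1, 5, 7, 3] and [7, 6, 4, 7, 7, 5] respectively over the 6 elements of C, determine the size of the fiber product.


The pullback A x_C B consists of pairs (a, b) with f(a) = g(b).
For each element c in C, the fiber product has |f^-1(c)| * |g^-1(c)| elements.
Summing over C: 4 * 7 + 4 * 6 + 1 * 4 + 5 * 7 + 7 * 7 + 3 * 5
= 28 + 24 + 4 + 35 + 49 + 15 = 155

155


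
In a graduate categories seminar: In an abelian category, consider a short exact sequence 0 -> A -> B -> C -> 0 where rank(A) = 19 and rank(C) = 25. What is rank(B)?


For a short exact sequence 0 -> A -> B -> C -> 0,
rank is additive: rank(B) = rank(A) + rank(C).
rank(B) = 19 + 25 = 44

44


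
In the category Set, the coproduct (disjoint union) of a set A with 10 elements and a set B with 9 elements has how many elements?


In Set, the coproduct A + B is the disjoint union.
|A + B| = |A| + |B| = 10 + 9 = 19

19


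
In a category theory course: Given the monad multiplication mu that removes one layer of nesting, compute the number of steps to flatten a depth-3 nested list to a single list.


Each application of mu: T^2 -> T removes one layer of nesting.
Starting at depth 3 (i.e., T^3(X)), we need to reach T(X).
Number of mu applications = 3 - 1 = 2

2


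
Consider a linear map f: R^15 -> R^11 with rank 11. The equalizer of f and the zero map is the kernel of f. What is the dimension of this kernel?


The equalizer of f and the zero map is ker(f).
By the rank-nullity theorem: dim(ker(f)) = dim(domain) - rank(f).
dim(ker(f)) = 15 - 11 = 4

4
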